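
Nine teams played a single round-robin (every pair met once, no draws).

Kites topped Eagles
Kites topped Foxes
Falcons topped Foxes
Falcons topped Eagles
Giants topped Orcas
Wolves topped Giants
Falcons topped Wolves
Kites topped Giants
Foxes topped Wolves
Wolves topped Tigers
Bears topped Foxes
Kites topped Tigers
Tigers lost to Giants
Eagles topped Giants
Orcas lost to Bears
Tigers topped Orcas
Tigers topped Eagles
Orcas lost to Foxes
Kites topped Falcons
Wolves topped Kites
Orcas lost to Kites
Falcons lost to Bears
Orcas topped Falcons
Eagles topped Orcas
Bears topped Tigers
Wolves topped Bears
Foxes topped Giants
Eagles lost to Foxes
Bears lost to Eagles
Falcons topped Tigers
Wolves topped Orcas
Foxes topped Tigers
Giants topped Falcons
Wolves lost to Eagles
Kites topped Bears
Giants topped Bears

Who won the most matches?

Win totals: Eagles 4, Giants 4, Kites 7, Falcons 4, Foxes 5, Tigers 2, Bears 4, Orcas 1, Wolves 5.
Kites leads with 7 wins (next highest: 5).

Kites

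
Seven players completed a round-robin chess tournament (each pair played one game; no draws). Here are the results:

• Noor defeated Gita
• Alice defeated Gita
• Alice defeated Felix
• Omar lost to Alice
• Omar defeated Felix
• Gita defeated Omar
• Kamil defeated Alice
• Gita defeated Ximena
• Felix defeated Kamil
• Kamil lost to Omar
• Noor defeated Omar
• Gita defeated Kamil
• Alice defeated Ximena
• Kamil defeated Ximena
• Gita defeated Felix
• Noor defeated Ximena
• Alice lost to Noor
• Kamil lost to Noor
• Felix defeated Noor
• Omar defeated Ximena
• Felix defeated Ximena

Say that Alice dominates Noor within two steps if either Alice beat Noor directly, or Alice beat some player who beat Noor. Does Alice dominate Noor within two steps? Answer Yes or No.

Alice did not beat Noor directly.
Alice beat Gita, Omar, Ximena, Felix. Of those, Felix beat Noor.

Yes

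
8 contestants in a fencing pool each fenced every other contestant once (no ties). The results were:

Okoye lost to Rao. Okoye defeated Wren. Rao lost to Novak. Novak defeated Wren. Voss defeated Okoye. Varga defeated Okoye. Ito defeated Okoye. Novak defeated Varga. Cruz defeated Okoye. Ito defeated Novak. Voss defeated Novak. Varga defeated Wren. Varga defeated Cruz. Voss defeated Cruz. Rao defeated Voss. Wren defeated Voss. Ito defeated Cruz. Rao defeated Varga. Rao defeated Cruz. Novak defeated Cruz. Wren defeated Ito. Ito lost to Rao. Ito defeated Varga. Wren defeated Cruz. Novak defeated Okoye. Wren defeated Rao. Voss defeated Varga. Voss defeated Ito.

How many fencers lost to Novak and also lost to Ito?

3

Novak beat: Wren, Rao, Varga, Okoye, Cruz.
Ito beat: Varga, Novak, Okoye, Cruz.
Both beat: Varga, Okoye, Cruz — 3.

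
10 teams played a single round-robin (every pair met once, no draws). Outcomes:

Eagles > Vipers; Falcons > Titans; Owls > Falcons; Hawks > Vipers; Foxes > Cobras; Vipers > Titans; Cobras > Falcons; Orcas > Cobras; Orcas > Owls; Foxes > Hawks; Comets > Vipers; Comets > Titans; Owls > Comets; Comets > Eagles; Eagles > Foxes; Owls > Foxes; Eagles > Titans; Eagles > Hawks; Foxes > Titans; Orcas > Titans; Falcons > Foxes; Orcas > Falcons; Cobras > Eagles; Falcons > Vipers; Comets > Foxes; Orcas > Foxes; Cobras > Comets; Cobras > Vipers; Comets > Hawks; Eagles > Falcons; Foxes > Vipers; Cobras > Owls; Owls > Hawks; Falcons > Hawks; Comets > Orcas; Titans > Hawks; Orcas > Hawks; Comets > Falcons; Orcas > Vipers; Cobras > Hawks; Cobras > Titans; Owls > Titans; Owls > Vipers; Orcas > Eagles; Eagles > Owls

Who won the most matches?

Orcas

Win totals: Falcons 4, Hawks 1, Vipers 1, Orcas 8, Foxes 4, Cobras 7, Owls 6, Comets 7, Eagles 6, Titans 1.
Orcas leads with 8 wins (next highest: 7).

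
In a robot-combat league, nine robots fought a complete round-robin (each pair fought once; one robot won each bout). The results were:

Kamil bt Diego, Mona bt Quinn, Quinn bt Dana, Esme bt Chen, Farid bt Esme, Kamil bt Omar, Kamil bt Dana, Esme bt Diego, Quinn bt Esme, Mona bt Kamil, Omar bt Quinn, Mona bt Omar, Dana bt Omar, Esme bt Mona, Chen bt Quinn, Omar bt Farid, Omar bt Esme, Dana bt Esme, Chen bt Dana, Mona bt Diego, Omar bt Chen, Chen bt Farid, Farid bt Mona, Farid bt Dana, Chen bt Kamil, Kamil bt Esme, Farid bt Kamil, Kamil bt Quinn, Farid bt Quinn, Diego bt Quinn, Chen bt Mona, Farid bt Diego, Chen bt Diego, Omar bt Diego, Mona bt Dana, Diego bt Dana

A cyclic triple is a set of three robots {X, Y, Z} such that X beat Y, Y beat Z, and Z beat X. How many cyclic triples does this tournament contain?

Win totals: Quinn 2, Esme 3, Omar 5, Farid 6, Chen 6, Kamil 5, Mona 5, Dana 2, Diego 2.
A robot with w wins dominates both others in C(w,2) triples; summing gives 1 + 3 + 10 + 15 + 15 + 10 + 10 + 1 + 1 = 66 transitive triples.
Total triples C(9,3) = 84, so cyclic triples = 84 − 66 = 18.

18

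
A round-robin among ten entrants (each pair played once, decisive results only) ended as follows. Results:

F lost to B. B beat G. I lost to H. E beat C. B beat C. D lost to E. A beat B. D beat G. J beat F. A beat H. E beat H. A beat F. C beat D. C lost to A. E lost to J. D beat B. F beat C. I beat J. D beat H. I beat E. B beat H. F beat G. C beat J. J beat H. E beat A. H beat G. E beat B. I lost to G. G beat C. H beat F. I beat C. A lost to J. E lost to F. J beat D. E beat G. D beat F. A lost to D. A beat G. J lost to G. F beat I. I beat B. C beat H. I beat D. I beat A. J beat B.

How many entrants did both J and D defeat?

J beat: A, B, D, E, F, H.
D beat: A, B, F, G, H.
Both beat: A, B, F, H — 4.

4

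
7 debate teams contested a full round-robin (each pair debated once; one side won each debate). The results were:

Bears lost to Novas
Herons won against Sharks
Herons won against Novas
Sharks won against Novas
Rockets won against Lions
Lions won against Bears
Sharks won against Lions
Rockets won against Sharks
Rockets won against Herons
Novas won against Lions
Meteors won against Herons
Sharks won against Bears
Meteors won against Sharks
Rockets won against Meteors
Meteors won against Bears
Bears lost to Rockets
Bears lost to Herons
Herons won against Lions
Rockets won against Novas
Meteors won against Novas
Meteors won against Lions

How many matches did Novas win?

Novas' results: beat Bears, Lions; lost to Sharks, Meteors, Herons, Rockets.
That is 2 wins.

2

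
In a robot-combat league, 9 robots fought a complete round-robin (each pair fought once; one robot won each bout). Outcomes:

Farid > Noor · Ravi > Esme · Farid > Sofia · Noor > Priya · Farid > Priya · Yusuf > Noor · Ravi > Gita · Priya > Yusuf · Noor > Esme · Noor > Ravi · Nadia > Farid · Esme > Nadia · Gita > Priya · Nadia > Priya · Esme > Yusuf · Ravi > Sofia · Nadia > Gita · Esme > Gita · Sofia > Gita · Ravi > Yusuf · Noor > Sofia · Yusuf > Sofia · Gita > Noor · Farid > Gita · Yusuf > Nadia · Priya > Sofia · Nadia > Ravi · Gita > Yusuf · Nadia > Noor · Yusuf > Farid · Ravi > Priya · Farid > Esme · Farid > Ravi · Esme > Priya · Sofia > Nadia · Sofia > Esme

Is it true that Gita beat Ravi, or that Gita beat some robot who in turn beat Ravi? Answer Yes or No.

Gita did not beat Ravi directly.
Gita beat Noor, Priya, Yusuf. Of those, Noor beat Ravi.

Yes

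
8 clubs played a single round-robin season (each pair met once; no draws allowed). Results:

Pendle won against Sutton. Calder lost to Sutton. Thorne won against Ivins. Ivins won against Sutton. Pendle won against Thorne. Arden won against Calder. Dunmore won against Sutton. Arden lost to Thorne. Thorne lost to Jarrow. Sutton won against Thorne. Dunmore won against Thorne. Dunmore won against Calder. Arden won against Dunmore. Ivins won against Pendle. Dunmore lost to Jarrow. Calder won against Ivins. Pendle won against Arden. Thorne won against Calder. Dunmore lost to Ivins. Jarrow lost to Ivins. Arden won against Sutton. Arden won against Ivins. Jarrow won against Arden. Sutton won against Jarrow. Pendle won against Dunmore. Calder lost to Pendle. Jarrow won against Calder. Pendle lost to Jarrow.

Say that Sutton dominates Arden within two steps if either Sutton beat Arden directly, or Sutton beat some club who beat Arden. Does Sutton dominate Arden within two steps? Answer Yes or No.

Sutton did not beat Arden directly.
Sutton beat Jarrow, Thorne, Calder. Of those, Jarrow beat Arden.

Yes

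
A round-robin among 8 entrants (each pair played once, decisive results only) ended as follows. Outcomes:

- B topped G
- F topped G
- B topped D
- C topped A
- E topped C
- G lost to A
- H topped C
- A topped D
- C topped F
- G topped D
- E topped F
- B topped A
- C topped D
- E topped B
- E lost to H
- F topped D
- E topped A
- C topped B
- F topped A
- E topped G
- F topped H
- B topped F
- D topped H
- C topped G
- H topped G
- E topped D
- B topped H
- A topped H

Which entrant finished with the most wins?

E

Win totals: A 3, B 5, C 5, D 1, E 6, F 4, G 1, H 3.
E leads with 6 wins (next highest: 5).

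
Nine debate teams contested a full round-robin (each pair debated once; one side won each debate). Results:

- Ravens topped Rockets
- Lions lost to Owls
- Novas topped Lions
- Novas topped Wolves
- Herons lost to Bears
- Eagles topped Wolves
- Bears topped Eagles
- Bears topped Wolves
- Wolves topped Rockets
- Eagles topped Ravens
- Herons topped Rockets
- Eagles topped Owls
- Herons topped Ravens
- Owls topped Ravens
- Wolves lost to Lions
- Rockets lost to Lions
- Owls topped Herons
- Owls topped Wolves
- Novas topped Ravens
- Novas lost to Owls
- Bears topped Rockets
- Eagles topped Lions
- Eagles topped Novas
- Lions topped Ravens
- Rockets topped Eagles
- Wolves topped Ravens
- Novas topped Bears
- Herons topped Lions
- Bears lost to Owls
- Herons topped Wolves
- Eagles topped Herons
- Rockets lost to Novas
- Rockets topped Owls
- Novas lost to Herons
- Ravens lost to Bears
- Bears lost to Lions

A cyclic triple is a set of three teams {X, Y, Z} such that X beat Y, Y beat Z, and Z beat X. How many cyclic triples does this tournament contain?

Win totals: Rockets 2, Herons 5, Eagles 6, Owls 6, Wolves 2, Novas 5, Bears 5, Ravens 1, Lions 4.
A team with w wins dominates both others in C(w,2) triples; summing gives 1 + 10 + 15 + 15 + 1 + 10 + 10 + 0 + 6 = 68 transitive triples.
Total triples C(9,3) = 84, so cyclic triples = 84 − 68 = 16.

16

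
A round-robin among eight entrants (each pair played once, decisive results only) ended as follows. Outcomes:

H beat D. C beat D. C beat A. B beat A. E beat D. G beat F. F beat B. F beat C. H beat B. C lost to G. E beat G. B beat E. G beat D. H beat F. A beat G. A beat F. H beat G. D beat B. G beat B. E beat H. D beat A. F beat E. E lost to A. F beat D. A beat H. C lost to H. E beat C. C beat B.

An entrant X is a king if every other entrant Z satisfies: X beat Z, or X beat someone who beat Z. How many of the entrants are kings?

A reaches everyone (king).
B reaches everyone (king).
C reaches everyone (king).
D cannot reach C in two steps.
E reaches everyone (king).
F reaches everyone (king).
G cannot reach H in two steps.
H reaches everyone (king).
Kings: A, B, C, E, F, H — 6.

6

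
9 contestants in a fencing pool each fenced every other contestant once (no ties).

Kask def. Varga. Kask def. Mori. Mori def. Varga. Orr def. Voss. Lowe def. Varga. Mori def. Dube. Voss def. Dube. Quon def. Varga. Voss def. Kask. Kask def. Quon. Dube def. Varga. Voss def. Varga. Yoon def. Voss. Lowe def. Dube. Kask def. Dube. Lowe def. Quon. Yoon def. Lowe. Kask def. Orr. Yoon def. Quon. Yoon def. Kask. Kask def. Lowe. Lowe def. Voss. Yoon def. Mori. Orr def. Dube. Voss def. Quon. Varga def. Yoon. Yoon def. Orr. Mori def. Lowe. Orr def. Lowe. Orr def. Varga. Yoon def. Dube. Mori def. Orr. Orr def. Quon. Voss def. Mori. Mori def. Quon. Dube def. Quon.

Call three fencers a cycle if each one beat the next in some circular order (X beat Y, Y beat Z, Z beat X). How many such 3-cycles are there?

11

Win totals: Mori 5, Varga 1, Yoon 7, Lowe 4, Orr 5, Kask 6, Dube 2, Voss 5, Quon 1.
A fencer with w wins dominates both others in C(w,2) triples; summing gives 10 + 0 + 21 + 6 + 10 + 15 + 1 + 10 + 0 = 73 transitive triples.
Total triples C(9,3) = 84, so cyclic triples = 84 − 73 = 11.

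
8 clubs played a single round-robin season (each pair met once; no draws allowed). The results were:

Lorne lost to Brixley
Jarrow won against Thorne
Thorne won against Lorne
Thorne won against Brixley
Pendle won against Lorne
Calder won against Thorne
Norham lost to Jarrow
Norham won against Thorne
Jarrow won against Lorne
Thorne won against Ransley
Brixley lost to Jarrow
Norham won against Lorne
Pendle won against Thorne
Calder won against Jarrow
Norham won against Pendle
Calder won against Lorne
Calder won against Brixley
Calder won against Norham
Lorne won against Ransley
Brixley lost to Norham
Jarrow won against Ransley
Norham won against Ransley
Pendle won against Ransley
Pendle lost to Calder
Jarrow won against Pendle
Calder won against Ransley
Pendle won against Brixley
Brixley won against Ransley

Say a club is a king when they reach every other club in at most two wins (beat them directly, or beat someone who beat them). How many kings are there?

Pendle cannot reach Calder, Jarrow, Norham in two steps.
Brixley cannot reach Pendle, Thorne, Calder, Jarrow, Norham in two steps.
Lorne cannot reach Pendle, Brixley, Thorne, Calder, Jarrow, Norham in two steps.
Ransley cannot reach Pendle, Brixley, Lorne, Thorne, Calder, Jarrow, Norham in two steps.
Thorne cannot reach Pendle, Calder, Jarrow, Norham in two steps.
Calder reaches everyone (king).
Jarrow cannot reach Calder in two steps.
Norham cannot reach Calder, Jarrow in two steps.
Kings: Calder — 1.

1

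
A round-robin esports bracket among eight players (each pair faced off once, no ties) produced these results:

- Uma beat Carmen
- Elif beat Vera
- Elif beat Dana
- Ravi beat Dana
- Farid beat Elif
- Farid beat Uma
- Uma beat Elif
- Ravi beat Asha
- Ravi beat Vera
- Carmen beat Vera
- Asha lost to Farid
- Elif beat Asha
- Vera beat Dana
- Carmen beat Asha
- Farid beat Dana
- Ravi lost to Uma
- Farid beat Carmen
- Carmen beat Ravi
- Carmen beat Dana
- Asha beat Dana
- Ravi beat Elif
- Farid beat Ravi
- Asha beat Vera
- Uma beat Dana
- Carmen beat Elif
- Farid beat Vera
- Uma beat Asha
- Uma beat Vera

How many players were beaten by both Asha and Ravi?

Asha beat: Vera, Dana.
Ravi beat: Elif, Vera, Asha, Dana.
Both beat: Vera, Dana — 2.

2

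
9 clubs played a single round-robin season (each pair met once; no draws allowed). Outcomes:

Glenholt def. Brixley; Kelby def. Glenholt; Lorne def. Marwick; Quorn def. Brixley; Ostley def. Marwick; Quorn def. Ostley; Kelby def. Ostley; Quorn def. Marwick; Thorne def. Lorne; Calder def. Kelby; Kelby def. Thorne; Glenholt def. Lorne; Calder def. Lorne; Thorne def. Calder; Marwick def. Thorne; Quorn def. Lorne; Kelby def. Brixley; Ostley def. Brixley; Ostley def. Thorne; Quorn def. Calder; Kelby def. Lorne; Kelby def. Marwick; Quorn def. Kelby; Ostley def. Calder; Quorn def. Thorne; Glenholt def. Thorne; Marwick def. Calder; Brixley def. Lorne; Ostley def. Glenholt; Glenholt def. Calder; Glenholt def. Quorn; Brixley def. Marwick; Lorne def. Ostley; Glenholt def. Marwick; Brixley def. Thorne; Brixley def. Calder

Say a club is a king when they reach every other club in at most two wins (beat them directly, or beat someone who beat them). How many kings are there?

4

Quorn reaches everyone (king).
Marwick cannot reach Quorn, Ostley, Brixley, Glenholt in two steps.
Ostley reaches everyone (king).
Calder cannot reach Quorn in two steps.
Kelby reaches everyone (king).
Brixley cannot reach Quorn, Glenholt in two steps.
Thorne cannot reach Quorn, Brixley, Glenholt in two steps.
Lorne cannot reach Quorn, Kelby in two steps.
Glenholt reaches everyone (king).
Kings: Quorn, Ostley, Kelby, Glenholt — 4.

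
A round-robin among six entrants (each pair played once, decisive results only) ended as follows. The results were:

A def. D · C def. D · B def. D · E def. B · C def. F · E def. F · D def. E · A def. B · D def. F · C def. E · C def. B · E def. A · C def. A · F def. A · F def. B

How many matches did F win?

2

F's results: beat A, B; lost to C, D, E.
That is 2 wins.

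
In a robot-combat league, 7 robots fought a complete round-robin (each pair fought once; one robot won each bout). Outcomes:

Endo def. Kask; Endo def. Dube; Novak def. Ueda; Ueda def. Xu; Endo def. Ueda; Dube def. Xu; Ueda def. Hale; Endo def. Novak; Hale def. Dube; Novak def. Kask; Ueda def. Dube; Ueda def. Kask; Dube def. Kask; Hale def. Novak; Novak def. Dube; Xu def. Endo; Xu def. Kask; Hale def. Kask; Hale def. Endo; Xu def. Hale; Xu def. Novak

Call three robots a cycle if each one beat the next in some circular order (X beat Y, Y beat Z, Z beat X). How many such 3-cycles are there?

Win totals: Endo 4, Ueda 4, Kask 0, Novak 3, Dube 2, Xu 4, Hale 4.
A robot with w wins dominates both others in C(w,2) triples; summing gives 6 + 6 + 0 + 3 + 1 + 6 + 6 = 28 transitive triples.
Total triples C(7,3) = 35, so cyclic triples = 35 − 28 = 7.

7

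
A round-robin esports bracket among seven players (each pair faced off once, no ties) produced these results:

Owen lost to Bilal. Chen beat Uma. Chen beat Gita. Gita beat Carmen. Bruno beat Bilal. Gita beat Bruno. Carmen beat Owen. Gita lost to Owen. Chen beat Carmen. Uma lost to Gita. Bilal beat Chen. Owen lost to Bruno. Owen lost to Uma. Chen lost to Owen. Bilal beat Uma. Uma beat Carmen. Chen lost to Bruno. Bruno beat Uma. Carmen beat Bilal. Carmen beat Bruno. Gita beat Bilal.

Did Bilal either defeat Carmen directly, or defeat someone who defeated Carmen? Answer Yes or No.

Bilal did not beat Carmen directly.
Bilal beat Uma, Chen, Owen. Of those, Uma beat Carmen.

Yes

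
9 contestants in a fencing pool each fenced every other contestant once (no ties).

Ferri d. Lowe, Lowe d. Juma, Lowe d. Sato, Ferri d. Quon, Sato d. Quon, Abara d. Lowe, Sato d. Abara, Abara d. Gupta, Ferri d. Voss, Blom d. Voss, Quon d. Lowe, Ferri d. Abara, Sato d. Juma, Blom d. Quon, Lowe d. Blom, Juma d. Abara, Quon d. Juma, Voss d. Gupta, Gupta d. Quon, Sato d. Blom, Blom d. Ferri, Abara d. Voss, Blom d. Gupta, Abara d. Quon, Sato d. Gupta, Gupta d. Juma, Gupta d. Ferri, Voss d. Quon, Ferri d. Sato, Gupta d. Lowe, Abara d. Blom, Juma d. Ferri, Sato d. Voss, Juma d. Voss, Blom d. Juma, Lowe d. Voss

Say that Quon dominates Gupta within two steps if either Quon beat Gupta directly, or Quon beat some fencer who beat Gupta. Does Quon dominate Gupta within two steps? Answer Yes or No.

No

Quon did not beat Gupta directly.
Quon beat Lowe, Juma, but each of them lost to Gupta. No two-step path.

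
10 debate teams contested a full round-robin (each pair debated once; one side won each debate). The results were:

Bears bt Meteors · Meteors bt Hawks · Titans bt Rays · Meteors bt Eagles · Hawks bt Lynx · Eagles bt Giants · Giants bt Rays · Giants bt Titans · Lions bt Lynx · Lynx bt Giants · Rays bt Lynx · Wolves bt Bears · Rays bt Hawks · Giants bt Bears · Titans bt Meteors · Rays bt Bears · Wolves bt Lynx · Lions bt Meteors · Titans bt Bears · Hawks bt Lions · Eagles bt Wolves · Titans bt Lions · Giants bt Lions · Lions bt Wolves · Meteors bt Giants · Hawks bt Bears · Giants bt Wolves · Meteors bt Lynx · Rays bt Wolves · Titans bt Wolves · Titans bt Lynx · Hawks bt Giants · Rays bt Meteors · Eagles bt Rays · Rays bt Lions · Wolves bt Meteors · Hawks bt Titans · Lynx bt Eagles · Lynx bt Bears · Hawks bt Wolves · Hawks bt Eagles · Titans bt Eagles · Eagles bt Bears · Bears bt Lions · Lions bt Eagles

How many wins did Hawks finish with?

7

Hawks' results: beat Giants, Titans, Bears, Wolves, Eagles, Lions, Lynx; lost to Rays, Meteors.
That is 7 wins.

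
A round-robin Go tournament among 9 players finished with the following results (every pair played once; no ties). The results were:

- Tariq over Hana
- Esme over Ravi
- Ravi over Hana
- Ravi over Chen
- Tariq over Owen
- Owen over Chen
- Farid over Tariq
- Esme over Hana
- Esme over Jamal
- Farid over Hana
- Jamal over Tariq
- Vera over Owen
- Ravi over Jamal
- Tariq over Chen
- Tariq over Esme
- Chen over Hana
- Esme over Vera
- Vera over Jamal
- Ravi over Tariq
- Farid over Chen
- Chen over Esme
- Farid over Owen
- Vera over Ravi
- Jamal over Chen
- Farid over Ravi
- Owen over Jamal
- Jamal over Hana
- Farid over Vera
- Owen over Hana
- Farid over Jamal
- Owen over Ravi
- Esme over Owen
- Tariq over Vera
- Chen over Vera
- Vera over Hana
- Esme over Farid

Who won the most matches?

Win totals: Farid 7, Vera 4, Tariq 5, Owen 4, Jamal 3, Hana 0, Esme 6, Ravi 4, Chen 3.
Farid leads with 7 wins (next highest: 6).

Farid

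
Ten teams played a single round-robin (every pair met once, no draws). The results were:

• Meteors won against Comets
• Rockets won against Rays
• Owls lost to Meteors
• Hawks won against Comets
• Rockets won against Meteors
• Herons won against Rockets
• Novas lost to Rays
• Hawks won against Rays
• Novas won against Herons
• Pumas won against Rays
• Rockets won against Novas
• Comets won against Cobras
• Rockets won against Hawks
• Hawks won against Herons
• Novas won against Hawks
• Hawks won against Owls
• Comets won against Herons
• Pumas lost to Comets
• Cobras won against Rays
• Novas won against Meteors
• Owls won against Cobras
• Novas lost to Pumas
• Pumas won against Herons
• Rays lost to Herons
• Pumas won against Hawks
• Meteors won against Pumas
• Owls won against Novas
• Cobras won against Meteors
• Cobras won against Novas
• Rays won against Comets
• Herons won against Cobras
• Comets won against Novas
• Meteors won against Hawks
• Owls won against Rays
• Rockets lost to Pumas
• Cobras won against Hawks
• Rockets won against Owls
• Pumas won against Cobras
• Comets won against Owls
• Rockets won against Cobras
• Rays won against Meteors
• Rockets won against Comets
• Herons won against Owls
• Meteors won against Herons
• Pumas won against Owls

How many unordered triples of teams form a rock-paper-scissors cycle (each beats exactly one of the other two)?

31

Win totals: Pumas 7, Meteors 5, Herons 4, Rays 3, Cobras 4, Rockets 7, Owls 3, Comets 5, Novas 3, Hawks 4.
A team with w wins dominates both others in C(w,2) triples; summing gives 21 + 10 + 6 + 3 + 6 + 21 + 3 + 10 + 3 + 6 = 89 transitive triples.
Total triples C(10,3) = 120, so cyclic triples = 120 − 89 = 31.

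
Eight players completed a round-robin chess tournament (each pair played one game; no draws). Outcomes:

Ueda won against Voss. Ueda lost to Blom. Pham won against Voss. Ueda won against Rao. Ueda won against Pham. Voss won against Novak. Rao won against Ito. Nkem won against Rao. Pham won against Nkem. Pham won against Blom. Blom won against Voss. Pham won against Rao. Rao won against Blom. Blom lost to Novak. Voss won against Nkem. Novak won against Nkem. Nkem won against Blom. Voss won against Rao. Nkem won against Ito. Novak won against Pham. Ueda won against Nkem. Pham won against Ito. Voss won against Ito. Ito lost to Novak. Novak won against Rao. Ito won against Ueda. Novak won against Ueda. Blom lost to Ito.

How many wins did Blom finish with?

2

Blom's results: beat Ueda, Voss; lost to Pham, Ito, Novak, Rao, Nkem.
That is 2 wins.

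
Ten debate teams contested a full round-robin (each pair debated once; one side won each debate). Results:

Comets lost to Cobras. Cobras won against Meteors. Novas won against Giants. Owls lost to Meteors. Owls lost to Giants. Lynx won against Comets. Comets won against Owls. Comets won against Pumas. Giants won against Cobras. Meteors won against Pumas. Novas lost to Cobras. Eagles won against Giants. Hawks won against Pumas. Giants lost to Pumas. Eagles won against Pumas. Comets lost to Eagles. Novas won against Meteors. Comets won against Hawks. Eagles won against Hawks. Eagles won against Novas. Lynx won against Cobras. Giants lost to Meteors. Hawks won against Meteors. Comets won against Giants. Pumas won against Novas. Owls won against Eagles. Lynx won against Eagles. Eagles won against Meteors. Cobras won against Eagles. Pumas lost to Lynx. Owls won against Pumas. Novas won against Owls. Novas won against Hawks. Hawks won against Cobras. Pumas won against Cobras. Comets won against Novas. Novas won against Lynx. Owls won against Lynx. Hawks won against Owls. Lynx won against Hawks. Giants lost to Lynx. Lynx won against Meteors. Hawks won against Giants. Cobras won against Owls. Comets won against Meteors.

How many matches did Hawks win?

5

Hawks' results: beat Pumas, Cobras, Meteors, Owls, Giants; lost to Eagles, Novas, Comets, Lynx.
That is 5 wins.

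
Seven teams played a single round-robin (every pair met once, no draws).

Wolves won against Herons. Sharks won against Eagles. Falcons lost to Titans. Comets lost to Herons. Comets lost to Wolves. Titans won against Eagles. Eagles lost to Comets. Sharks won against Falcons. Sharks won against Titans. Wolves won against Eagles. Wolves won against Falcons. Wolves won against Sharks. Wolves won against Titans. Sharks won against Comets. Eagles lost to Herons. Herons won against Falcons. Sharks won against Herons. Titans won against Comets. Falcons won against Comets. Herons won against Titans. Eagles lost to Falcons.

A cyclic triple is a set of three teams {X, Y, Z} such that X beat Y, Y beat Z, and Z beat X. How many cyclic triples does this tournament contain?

Win totals: Herons 4, Eagles 0, Wolves 6, Sharks 5, Comets 1, Titans 3, Falcons 2.
A team with w wins dominates both others in C(w,2) triples; summing gives 6 + 0 + 15 + 10 + 0 + 3 + 1 = 35 transitive triples.
Total triples C(7,3) = 35, so cyclic triples = 35 − 35 = 0.

0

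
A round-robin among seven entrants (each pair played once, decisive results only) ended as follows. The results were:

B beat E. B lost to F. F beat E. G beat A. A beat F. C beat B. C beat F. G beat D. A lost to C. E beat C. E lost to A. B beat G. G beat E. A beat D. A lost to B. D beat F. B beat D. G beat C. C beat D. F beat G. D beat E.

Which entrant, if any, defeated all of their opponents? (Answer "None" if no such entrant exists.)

None

Highest win total is G with 4 (out of 6 possible).
G lost to B, F, so no entrant went undefeated.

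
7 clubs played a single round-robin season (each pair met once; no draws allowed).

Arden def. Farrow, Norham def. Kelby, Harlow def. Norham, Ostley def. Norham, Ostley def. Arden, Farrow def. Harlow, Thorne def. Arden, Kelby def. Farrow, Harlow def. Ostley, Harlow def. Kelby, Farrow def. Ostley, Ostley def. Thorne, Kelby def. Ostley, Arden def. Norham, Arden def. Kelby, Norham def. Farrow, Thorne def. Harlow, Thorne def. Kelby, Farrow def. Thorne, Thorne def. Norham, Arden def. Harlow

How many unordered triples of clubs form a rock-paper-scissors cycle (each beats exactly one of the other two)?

Win totals: Arden 4, Thorne 4, Ostley 3, Farrow 3, Norham 2, Kelby 2, Harlow 3.
A club with w wins dominates both others in C(w,2) triples; summing gives 6 + 6 + 3 + 3 + 1 + 1 + 3 = 23 transitive triples.
Total triples C(7,3) = 35, so cyclic triples = 35 − 23 = 12.

12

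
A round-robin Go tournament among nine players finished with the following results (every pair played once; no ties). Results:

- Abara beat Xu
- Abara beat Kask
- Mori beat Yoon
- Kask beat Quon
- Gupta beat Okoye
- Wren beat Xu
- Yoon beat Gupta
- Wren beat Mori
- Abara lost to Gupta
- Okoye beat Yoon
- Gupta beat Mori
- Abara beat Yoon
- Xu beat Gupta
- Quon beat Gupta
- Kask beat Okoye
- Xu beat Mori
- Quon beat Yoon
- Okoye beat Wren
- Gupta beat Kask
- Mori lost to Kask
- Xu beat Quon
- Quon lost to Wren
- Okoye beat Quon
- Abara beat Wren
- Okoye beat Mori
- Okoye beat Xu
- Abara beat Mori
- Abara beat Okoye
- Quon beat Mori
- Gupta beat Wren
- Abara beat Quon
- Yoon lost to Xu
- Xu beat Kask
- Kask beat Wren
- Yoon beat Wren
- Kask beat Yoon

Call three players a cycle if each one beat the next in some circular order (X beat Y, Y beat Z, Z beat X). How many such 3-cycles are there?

16

Win totals: Yoon 2, Mori 1, Okoye 5, Kask 5, Abara 7, Quon 3, Xu 5, Wren 3, Gupta 5.
A player with w wins dominates both others in C(w,2) triples; summing gives 1 + 0 + 10 + 10 + 21 + 3 + 10 + 3 + 10 = 68 transitive triples.
Total triples C(9,3) = 84, so cyclic triples = 84 − 68 = 16.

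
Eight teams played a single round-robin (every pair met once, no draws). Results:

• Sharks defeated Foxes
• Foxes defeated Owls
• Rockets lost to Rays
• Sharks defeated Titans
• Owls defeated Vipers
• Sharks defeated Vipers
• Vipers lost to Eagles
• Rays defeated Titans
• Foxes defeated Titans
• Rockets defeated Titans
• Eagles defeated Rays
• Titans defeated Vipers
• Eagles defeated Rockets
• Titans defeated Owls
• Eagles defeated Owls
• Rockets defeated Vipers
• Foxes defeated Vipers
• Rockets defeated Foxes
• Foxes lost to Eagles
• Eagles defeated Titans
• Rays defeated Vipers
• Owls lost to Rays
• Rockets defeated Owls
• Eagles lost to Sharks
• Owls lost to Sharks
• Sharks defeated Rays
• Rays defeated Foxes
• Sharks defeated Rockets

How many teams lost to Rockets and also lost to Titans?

Rockets beat: Titans, Foxes, Owls, Vipers.
Titans beat: Owls, Vipers.
Both beat: Owls, Vipers — 2.

2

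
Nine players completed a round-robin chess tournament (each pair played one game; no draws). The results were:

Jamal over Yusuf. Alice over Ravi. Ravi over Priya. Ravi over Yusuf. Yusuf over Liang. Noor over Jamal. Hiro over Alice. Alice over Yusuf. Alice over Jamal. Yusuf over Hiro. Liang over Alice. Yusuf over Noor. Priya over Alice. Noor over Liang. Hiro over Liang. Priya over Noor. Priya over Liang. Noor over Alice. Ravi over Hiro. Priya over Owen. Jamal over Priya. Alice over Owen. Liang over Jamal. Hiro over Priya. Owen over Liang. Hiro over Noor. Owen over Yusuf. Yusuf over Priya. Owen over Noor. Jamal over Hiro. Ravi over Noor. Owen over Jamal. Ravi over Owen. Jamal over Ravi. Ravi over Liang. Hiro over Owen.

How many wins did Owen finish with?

4

Owen's results: beat Jamal, Noor, Liang, Yusuf; lost to Hiro, Ravi, Priya, Alice.
That is 4 wins.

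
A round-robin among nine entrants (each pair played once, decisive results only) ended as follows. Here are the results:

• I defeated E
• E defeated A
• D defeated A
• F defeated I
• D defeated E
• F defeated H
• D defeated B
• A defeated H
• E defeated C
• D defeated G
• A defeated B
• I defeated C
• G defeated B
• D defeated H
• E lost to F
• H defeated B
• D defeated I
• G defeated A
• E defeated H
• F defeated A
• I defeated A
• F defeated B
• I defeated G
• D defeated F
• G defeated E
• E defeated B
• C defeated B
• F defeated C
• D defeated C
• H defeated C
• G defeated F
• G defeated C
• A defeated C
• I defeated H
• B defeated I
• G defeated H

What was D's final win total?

D's results: beat A, B, C, E, F, G, H, I; lost to no one.
That is 8 wins.

8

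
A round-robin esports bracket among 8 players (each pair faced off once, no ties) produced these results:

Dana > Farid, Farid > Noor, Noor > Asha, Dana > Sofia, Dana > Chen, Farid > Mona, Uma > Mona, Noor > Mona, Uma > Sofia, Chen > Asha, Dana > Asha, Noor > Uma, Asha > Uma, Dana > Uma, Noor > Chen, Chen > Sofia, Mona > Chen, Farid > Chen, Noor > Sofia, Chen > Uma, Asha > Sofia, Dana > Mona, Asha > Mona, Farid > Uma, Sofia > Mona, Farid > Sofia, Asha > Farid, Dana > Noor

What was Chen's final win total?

3

Chen's results: beat Asha, Uma, Sofia; lost to Farid, Dana, Noor, Mona.
That is 3 wins.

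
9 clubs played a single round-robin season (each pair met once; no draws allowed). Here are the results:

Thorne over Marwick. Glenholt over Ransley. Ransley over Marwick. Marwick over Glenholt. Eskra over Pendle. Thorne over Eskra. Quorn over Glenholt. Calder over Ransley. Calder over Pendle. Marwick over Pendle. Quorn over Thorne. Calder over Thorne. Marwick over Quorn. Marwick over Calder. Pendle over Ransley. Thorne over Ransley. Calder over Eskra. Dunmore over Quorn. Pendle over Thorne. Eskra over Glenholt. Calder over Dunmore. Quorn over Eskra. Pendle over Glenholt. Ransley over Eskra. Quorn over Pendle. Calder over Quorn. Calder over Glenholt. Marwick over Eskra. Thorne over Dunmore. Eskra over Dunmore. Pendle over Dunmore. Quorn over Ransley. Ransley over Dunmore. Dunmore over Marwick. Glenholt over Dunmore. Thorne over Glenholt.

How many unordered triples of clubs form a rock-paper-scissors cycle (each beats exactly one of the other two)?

19

Win totals: Marwick 5, Dunmore 2, Calder 7, Quorn 5, Eskra 3, Ransley 3, Thorne 5, Pendle 4, Glenholt 2.
A club with w wins dominates both others in C(w,2) triples; summing gives 10 + 1 + 21 + 10 + 3 + 3 + 10 + 6 + 1 = 65 transitive triples.
Total triples C(9,3) = 84, so cyclic triples = 84 − 65 = 19.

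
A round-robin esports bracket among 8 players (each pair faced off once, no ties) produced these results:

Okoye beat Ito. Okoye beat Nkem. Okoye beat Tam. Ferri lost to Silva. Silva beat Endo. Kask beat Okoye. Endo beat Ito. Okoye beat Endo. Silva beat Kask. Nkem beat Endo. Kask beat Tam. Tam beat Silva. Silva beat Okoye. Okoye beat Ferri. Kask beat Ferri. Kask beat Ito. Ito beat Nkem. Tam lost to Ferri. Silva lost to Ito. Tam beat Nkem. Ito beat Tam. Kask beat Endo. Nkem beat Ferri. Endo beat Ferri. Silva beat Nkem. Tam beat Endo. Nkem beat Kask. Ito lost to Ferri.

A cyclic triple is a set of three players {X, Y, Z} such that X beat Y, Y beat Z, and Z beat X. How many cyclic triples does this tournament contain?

15

Win totals: Tam 3, Okoye 5, Endo 2, Silva 5, Ito 3, Nkem 3, Kask 5, Ferri 2.
A player with w wins dominates both others in C(w,2) triples; summing gives 3 + 10 + 1 + 10 + 3 + 3 + 10 + 1 = 41 transitive triples.
Total triples C(8,3) = 56, so cyclic triples = 56 − 41 = 15.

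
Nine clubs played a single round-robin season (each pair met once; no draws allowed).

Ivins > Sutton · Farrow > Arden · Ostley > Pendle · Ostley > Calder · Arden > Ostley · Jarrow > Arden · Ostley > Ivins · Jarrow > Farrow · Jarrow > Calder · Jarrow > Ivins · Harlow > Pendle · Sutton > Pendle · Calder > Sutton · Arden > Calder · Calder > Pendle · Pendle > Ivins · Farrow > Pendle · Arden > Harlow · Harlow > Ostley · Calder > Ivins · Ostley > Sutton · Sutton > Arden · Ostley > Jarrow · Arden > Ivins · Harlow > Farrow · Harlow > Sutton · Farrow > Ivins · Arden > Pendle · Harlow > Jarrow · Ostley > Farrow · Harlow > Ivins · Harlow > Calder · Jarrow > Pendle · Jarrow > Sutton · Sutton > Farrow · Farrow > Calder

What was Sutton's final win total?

Sutton's results: beat Pendle, Farrow, Arden; lost to Calder, Harlow, Jarrow, Ostley, Ivins.
That is 3 wins.

3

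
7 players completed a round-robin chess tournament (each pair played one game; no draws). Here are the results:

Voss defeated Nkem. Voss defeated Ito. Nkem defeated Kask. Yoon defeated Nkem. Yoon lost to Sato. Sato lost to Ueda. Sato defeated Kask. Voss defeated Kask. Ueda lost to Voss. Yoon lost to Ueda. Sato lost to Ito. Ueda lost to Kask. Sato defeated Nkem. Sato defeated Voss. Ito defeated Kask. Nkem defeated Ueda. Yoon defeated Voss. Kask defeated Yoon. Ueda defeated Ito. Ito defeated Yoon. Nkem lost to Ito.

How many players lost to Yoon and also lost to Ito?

Yoon beat: Voss, Nkem.
Ito beat: Yoon, Sato, Kask, Nkem.
Both beat: Nkem — 1.

1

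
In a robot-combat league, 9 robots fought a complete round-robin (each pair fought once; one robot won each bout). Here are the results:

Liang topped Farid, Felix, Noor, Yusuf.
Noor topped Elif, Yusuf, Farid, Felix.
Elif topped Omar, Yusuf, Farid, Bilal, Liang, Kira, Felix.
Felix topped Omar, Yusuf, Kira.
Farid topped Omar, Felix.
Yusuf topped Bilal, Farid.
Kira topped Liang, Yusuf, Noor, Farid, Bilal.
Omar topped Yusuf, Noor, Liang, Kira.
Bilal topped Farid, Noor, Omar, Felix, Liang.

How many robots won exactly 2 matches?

Win totals: Elif 7, Yusuf 2, Omar 4, Liang 4, Kira 5, Felix 3, Noor 4, Farid 2, Bilal 5.
Exactly 2: Yusuf, Farid — 2 robots.

2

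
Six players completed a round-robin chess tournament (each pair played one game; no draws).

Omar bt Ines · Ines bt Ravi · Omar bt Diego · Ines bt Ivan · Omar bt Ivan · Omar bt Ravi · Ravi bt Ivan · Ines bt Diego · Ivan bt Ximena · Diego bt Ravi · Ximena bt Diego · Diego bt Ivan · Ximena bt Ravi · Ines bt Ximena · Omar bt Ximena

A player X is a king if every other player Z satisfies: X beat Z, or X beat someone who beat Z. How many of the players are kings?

1

Ivan cannot reach Ines, Omar in two steps.
Diego cannot reach Ines, Omar in two steps.
Ximena cannot reach Ines, Omar in two steps.
Ravi cannot reach Diego, Ines, Omar in two steps.
Ines cannot reach Omar in two steps.
Omar reaches everyone (king).
Kings: Omar — 1.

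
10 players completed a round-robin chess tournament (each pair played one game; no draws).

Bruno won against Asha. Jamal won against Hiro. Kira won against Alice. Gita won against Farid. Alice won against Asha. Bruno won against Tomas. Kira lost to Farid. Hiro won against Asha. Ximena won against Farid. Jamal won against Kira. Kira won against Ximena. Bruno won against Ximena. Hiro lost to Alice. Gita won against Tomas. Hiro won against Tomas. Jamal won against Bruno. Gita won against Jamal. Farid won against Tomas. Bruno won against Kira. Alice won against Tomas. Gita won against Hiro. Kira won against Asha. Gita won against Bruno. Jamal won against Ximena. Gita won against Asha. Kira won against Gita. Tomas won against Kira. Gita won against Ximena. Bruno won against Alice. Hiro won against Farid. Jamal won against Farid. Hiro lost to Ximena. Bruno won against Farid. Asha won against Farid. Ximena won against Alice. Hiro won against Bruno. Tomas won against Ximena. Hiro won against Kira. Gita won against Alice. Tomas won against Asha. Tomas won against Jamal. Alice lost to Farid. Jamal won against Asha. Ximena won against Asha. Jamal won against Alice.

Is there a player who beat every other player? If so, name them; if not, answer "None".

None

Highest win total is Gita with 8 (out of 9 possible).
Gita lost to Kira, so no player went undefeated.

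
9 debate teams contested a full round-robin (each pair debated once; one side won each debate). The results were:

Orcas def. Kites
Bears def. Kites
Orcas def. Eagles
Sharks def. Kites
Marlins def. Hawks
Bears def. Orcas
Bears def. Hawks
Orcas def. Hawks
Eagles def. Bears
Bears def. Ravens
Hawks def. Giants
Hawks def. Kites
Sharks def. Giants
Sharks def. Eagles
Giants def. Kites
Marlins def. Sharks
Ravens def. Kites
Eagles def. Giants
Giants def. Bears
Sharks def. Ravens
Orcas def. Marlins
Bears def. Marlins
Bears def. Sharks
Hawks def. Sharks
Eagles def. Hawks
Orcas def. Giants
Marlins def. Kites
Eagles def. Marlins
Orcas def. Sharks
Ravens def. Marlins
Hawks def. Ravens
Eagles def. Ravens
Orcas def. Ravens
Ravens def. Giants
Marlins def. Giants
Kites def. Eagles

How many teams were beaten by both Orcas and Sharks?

4

Orcas beat: Eagles, Marlins, Sharks, Hawks, Kites, Giants, Ravens.
Sharks beat: Eagles, Kites, Giants, Ravens.
Both beat: Eagles, Kites, Giants, Ravens — 4.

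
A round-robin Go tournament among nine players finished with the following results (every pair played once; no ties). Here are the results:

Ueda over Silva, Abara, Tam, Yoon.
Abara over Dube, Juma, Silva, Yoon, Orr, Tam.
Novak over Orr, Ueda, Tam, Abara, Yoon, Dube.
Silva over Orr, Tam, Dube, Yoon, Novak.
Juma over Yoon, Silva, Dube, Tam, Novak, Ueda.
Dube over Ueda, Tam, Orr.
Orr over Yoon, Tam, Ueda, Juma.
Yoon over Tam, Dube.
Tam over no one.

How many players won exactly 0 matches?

Win totals: Abara 6, Tam 0, Novak 6, Orr 4, Ueda 4, Juma 6, Dube 3, Yoon 2, Silva 5.
Exactly 0: Tam — 1 player.

1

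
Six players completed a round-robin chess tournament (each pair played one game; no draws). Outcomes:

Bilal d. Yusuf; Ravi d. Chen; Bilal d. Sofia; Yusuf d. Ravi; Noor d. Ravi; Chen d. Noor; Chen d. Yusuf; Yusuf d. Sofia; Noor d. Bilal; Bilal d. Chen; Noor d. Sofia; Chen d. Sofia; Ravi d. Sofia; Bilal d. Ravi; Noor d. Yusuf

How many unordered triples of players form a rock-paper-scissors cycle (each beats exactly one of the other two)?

3

Win totals: Bilal 4, Noor 4, Yusuf 2, Chen 3, Ravi 2, Sofia 0.
A player with w wins dominates both others in C(w,2) triples; summing gives 6 + 6 + 1 + 3 + 1 + 0 = 17 transitive triples.
Total triples C(6,3) = 20, so cyclic triples = 20 − 17 = 3.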